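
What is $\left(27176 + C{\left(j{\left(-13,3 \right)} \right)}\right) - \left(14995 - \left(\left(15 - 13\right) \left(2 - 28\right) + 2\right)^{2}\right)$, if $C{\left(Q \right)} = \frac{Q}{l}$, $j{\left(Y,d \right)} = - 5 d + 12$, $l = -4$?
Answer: $\frac{58727}{4} \approx 14682.0$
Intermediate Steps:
$j{\left(Y,d \right)} = 12 - 5 d$
$C{\left(Q \right)} = - \frac{Q}{4}$ ($C{\left(Q \right)} = \frac{Q}{-4} = Q \left(- \frac{1}{4}\right) = - \frac{Q}{4}$)
$\left(27176 + C{\left(j{\left(-13,3 \right)} \right)}\right) - \left(14995 - \left(\left(15 - 13\right) \left(2 - 28\right) + 2\right)^{2}\right) = \left(27176 - \frac{12 - 15}{4}\right) - \left(14995 - \left(\left(15 - 13\right) \left(2 - 28\right) + 2\right)^{2}\right) = \left(27176 - \frac{12 - 15}{4}\right) - \left(14995 - \left(2 \left(-26\right) + 2\right)^{2}\right) = \left(27176 - - \frac{3}{4}\right) - \left(14995 - \left(-52 + 2\right)^{2}\right) = \left(27176 + \frac{3}{4}\right) - \left(14995 - \left(-50\right)^{2}\right) = \frac{108707}{4} + \left(2500 - 14995\right) = \frac{108707}{4} - 12495 = \frac{58727}{4}$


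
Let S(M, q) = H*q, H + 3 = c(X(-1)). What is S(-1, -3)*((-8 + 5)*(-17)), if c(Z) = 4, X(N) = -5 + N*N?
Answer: -153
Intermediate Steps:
X(N) = -5 + N**2
H = 1 (H = -3 + 4 = 1)
S(M, q) = q (S(M, q) = 1*q = q)
S(-1, -3)*((-8 + 5)*(-17)) = -3*(-8 + 5)*(-17) = -(-9)*(-17) = -3*51 = -153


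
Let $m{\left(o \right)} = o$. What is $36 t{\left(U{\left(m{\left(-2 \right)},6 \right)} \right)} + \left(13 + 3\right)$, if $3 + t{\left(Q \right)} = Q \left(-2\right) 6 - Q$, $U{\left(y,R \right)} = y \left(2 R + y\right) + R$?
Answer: $6460$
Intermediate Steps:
$U{\left(y,R \right)} = R + y \left(y + 2 R\right)$ ($U{\left(y,R \right)} = y \left(y + 2 R\right) + R = R + y \left(y + 2 R\right)$)
$t{\left(Q \right)} = -3 - 13 Q$ ($t{\left(Q \right)} = -3 + \left(Q \left(-2\right) 6 - Q\right) = -3 + \left(- 2 Q 6 - Q\right) = -3 - 13 Q$)
$36 t{\left(U{\left(m{\left(-2 \right)},6 \right)} \right)} + \left(13 + 3\right) = 36 \left(-3 - 13 \left(6 + \left(-2\right)^{2} + 2 \cdot 6 \left(-2\right)\right)\right) + \left(13 + 3\right) = 36 \left(-3 - 13 \left(6 + 4 - 24\right)\right) + 16 = 36 \left(-3 - -182\right) + 16 = 36 \left(-3 + 182\right) + 16 = 36 \cdot 179 + 16 = 6444 + 16 = 6460$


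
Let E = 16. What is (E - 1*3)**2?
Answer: 169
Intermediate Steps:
(E - 1*3)**2 = (16 - 1*3)**2 = (16 - 3)**2 = 13**2 = 169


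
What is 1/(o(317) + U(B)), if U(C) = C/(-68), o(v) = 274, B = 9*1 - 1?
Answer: 17/4656 ≈ 0.0036512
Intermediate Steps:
B = 8 (B = 9 - 1 = 8)
U(C) = -C/68 (U(C) = C*(-1/68) = -C/68)
1/(o(317) + U(B)) = 1/(274 - 1/68*8) = 1/(274 - 2/17) = 1/(4656/17) = 17/4656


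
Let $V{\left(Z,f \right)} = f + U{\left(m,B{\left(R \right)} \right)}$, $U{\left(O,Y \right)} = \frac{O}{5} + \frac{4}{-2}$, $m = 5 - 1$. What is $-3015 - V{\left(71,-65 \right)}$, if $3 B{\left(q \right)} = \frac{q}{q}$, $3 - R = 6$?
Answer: $- \frac{14744}{5} \approx -2948.8$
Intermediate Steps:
$R = -3$ ($R = 3 - 6 = -3$)
$B{\left(q \right)} = \frac{1}{3}$ ($B{\left(q \right)} = \frac{q \frac{1}{q}}{3} = \frac{1}{3} \cdot 1 = \frac{1}{3}$)
$m = 4$ ($m = 5 - 1 = 4$)
$U{\left(O,Y \right)} = -2 + \frac{O}{5}$ ($U{\left(O,Y \right)} = O \frac{1}{5} + 4 \left(- \frac{1}{2}\right) = \frac{O}{5} - 2 = -2 + \frac{O}{5}$)
$V{\left(Z,f \right)} = - \frac{6}{5} + f$ ($V{\left(Z,f \right)} = f + \left(-2 + \frac{1}{5} \cdot 4\right) = f + \left(-2 + \frac{4}{5}\right) = f - \frac{6}{5} = - \frac{6}{5} + f$)
$-3015 - V{\left(71,-65 \right)} = -3015 - \left(- \frac{6}{5} - 65\right) = -3015 - - \frac{331}{5} = -3015 + \frac{331}{5} = - \frac{14744}{5}$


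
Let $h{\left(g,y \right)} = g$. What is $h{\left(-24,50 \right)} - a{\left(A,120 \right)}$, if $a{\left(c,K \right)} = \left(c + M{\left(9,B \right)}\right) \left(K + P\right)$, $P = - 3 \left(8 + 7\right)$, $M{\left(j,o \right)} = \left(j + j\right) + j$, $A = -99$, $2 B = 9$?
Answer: $5376$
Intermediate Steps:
$B = \frac{9}{2}$ ($B = \frac{1}{2} \cdot 9 = \frac{9}{2} \approx 4.5$)
$M{\left(j,o \right)} = 3 j$ ($M{\left(j,o \right)} = 2 j + j = 3 j$)
$P = -45$ ($P = \left(-3\right) 15 = -45$)
$a{\left(c,K \right)} = \left(-45 + K\right) \left(27 + c\right)$ ($a{\left(c,K \right)} = \left(c + 3 \cdot 9\right) \left(K - 45\right) = \left(c + 27\right) \left(-45 + K\right) = \left(27 + c\right) \left(-45 + K\right) = \left(-45 + K\right) \left(27 + c\right)$)
$h{\left(-24,50 \right)} - a{\left(A,120 \right)} = -24 - \left(-1215 - -4455 + 27 \cdot 120 + 120 \left(-99\right)\right) = -24 - \left(-1215 + 4455 + 3240 - 11880\right) = -24 - -5400 = -24 + 5400 = 5376$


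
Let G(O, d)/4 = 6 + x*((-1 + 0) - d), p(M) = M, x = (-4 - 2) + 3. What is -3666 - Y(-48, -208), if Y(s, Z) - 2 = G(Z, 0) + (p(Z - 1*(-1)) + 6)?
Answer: -3503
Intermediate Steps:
x = -3 (x = -6 + 3 = -3)
G(O, d) = 36 + 12*d (G(O, d) = 4*(6 - 3*((-1 + 0) - d)) = 4*(6 - 3*(-1 - d)) = 4*(6 + (3 + 3*d)) = 4*(9 + 3*d) = 36 + 12*d)
Y(s, Z) = 45 + Z (Y(s, Z) = 2 + ((36 + 12*0) + ((Z - 1*(-1)) + 6)) = 2 + ((36 + 0) + ((Z + 1) + 6)) = 2 + (36 + ((1 + Z) + 6)) = 2 + (36 + (7 + Z)) = 2 + (43 + Z) = 45 + Z)
-3666 - Y(-48, -208) = -3666 - (45 - 208) = -3666 - 1*(-163) = -3666 + 163 = -3503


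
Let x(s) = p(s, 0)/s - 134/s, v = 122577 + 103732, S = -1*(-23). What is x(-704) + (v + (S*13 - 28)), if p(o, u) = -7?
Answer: 159512461/704 ≈ 2.2658e+5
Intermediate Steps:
S = 23
v = 226309
x(s) = -141/s (x(s) = -7/s - 134/s = -141/s)
x(-704) + (v + (S*13 - 28)) = -141/(-704) + (226309 + (23*13 - 28)) = -141*(-1/704) + (226309 + (299 - 28)) = 141/704 + (226309 + 271) = 141/704 + 226580 = 159512461/704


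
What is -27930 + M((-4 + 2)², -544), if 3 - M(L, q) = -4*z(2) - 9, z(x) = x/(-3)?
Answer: -83762/3 ≈ -27921.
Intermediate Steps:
z(x) = -x/3 (z(x) = x*(-⅓) = -x/3)
M(L, q) = 28/3 (M(L, q) = 3 - (-(-4)*2/3 - 9) = 3 - (-4*(-⅔) - 9) = 3 - (8/3 - 9) = 3 - 1*(-19/3) = 3 + 19/3 = 28/3)
-27930 + M((-4 + 2)², -544) = -27930 + 28/3 = -83762/3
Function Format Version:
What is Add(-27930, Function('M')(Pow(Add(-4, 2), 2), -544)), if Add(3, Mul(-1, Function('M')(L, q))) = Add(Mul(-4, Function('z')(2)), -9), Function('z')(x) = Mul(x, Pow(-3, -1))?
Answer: Rational(-83762, 3) ≈ -27921.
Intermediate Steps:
Function('z')(x) = Mul(Rational(-1, 3), x) (Function('z')(x) = Mul(x, Rational(-1, 3)) = Mul(Rational(-1, 3), x))
Function('M')(L, q) = Rational(28, 3) (Function('M')(L, q) = Add(3, Mul(-1, Add(Mul(-4, Mul(Rational(-1, 3), 2)), -9))) = Add(3, Mul(-1, Add(Mul(-4, Rational(-2, 3)), -9))) = Add(3, Mul(-1, Add(Rational(8, 3), -9))) = Add(3, Mul(-1, Rational(-19, 3))) = Add(3, Rational(19, 3)) = Rational(28, 3))
Add(-27930, Function('M')(Pow(Add(-4, 2), 2), -544)) = Add(-27930, Rational(28, 3)) = Rational(-83762, 3)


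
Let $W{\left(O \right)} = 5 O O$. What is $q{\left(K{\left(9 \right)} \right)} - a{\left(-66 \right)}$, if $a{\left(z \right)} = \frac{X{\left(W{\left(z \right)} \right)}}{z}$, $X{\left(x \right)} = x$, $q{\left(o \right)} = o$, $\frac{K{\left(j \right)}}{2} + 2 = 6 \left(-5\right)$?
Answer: $266$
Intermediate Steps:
$K{\left(j \right)} = -64$ ($K{\left(j \right)} = -4 + 2 \cdot 6 \left(-5\right) = -4 + 2 \left(-30\right) = -4 - 60 = -64$)
$W{\left(O \right)} = 5 O^{2}$
$a{\left(z \right)} = 5 z$ ($a{\left(z \right)} = \frac{5 z^{2}}{z} = 5 z$)
$q{\left(K{\left(9 \right)} \right)} - a{\left(-66 \right)} = -64 - 5 \left(-66\right) = -64 - -330 = -64 + 330 = 266$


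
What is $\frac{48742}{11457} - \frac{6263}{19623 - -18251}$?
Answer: $\frac{1774299317}{433922418} \approx 4.089$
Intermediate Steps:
$\frac{48742}{11457} - \frac{6263}{19623 - -18251} = 48742 \cdot \frac{1}{11457} - \frac{6263}{19623 + 18251} = \frac{48742}{11457} - \frac{6263}{37874} = \frac{1774299317}{433922418}$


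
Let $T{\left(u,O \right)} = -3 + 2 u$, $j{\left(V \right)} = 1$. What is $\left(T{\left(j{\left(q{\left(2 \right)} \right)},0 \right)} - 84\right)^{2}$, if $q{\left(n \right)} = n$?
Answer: $7225$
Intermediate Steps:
$\left(T{\left(j{\left(q{\left(2 \right)} \right)},0 \right)} - 84\right)^{2} = \left(\left(-3 + 2 \cdot 1\right) - 84\right)^{2} = \left(\left(-3 + 2\right) - 84\right)^{2} = \left(-1 - 84\right)^{2} = \left(-85\right)^{2} = 7225$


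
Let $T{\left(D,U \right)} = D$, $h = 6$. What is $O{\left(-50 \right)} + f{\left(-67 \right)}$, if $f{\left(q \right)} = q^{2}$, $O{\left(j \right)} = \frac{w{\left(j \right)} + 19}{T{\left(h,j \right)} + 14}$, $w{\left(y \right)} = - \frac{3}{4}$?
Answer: $\frac{359193}{80} \approx 4489.9$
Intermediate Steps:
$w{\left(y \right)} = - \frac{3}{4}$ ($w{\left(y \right)} = \left(-3\right) \frac{1}{4} = - \frac{3}{4}$)
$O{\left(j \right)} = \frac{73}{80}$ ($O{\left(j \right)} = \frac{- \frac{3}{4} + 19}{6 + 14} = \frac{73}{4 \cdot 20} = \frac{73}{4} \cdot \frac{1}{20} = \frac{73}{80}$)
$O{\left(-50 \right)} + f{\left(-67 \right)} = \frac{73}{80} + \left(-67\right)^{2} = \frac{73}{80} + 4489 = \frac{359193}{80}$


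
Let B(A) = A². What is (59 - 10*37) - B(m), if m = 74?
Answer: -5787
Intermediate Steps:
(59 - 10*37) - B(m) = (59 - 10*37) - 1*74² = (59 - 370) - 1*5476 = -311 - 5476 = -5787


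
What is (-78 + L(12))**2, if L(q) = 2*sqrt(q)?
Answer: 6132 - 624*sqrt(3) ≈ 5051.2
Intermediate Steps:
(-78 + L(12))**2 = (-78 + 2*sqrt(12))**2 = (-78 + 2*(2*sqrt(3)))**2 = (-78 + 4*sqrt(3))**2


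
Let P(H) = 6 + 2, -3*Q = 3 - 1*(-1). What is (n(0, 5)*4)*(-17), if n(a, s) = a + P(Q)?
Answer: -544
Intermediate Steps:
Q = -4/3 (Q = -(3 - 1*(-1))/3 = -(3 + 1)/3 = -⅓*4 = -4/3 ≈ -1.3333)
P(H) = 8
n(a, s) = 8 + a (n(a, s) = a + 8 = 8 + a)
(n(0, 5)*4)*(-17) = ((8 + 0)*4)*(-17) = (8*4)*(-17) = 32*(-17) = -544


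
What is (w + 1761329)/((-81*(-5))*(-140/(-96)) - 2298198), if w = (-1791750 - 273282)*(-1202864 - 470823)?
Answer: -232350855416/154461 ≈ -1.5043e+6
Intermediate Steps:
w = 3456217212984 (w = -2065032*(-1673687) = 3456217212984)
(w + 1761329)/((-81*(-5))*(-140/(-96)) - 2298198) = (3456217212984 + 1761329)/((-81*(-5))*(-140/(-96)) - 2298198) = 3456218974313/(405*(-140*(-1/96)) - 2298198) = 3456218974313/(405*(35/24) - 2298198) = 3456218974313/(4725/8 - 2298198) = 3456218974313/(-18380859/8) = 3456218974313*(-8/18380859) = -232350855416/154461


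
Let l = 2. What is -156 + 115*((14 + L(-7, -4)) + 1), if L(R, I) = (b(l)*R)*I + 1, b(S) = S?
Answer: 8124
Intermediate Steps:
L(R, I) = 1 + 2*I*R (L(R, I) = (2*R)*I + 1 = 2*I*R + 1 = 1 + 2*I*R)
-156 + 115*((14 + L(-7, -4)) + 1) = -156 + 115*((14 + (1 + 2*(-4)*(-7))) + 1) = -156 + 115*((14 + (1 + 56)) + 1) = -156 + 115*((14 + 57) + 1) = -156 + 115*(71 + 1) = -156 + 115*72 = -156 + 8280 = 8124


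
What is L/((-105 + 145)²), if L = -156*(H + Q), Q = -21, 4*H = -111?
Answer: 1521/320 ≈ 4.7531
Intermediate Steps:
H = -111/4 (H = (¼)*(-111) = -111/4 ≈ -27.750)
L = 7605 (L = -156*(-111/4 - 21) = -156*(-195/4) = 7605)
L/((-105 + 145)²) = 7605/((-105 + 145)²) = 7605/(40²) = 7605/1600 = 7605*(1/1600) = 1521/320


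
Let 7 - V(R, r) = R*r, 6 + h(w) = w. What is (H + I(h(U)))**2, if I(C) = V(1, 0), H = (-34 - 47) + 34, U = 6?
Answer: 1600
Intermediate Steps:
h(w) = -6 + w
H = -47 (H = -81 + 34 = -47)
V(R, r) = 7 - R*r
I(C) = 7 (I(C) = 7 - 1*1*0 = 7 + 0 = 7)
(H + I(h(U)))**2 = (-47 + 7)**2 = (-40)**2 = 1600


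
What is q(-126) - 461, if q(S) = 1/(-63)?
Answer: -29044/63 ≈ -461.02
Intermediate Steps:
q(S) = -1/63
q(-126) - 461 = -1/63 - 461 = -29044/63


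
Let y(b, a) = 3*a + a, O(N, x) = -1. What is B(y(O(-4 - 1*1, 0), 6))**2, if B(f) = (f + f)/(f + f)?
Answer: 1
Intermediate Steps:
y(b, a) = 4*a
B(f) = 1 (B(f) = (2*f)/((2*f)) = (2*f)*(1/(2*f)) = 1)
B(y(O(-4 - 1*1, 0), 6))**2 = 1**2 = 1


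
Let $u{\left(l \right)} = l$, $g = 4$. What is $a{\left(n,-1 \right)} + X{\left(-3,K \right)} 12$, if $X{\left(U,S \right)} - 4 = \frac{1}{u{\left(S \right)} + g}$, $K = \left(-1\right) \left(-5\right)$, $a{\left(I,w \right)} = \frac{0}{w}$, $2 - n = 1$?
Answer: $\frac{148}{3} \approx 49.333$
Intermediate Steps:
$n = 1$ ($n = 2 - 1 = 1$)
$a{\left(I,w \right)} = 0$
$K = 5$
$X{\left(U,S \right)} = 4 + \frac{1}{4 + S}$ ($X{\left(U,S \right)} = 4 + \frac{1}{S + 4} = 4 + \frac{1}{4 + S}$)
$a{\left(n,-1 \right)} + X{\left(-3,K \right)} 12 = 0 + \frac{17 + 4 \cdot 5}{4 + 5} \cdot 12 = 0 + \frac{17 + 20}{9} \cdot 12 = 0 + \frac{1}{9} \cdot 37 \cdot 12 = 0 + \frac{37}{9} \cdot 12 = 0 + \frac{148}{3} = \frac{148}{3}$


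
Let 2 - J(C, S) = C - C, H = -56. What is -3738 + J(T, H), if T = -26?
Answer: -3736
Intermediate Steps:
J(C, S) = 2 (J(C, S) = 2 - (C - C) = 2 - 1*0 = 2 + 0 = 2)
-3738 + J(T, H) = -3738 + 2 = -3736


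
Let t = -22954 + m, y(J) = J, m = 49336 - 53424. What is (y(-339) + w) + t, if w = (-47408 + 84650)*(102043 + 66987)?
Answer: 6294987879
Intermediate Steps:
m = -4088
w = 6295015260 (w = 37242*169030 = 6295015260)
t = -27042 (t = -22954 - 4088 = -27042)
(y(-339) + w) + t = (-339 + 6295015260) - 27042 = 6295014921 - 27042 = 6294987879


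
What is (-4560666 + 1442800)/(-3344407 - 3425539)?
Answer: 1558933/3384973 ≈ 0.46055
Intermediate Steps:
(-4560666 + 1442800)/(-3344407 - 3425539) = -3117866/(-6769946) = -3117866*(-1/6769946) = 1558933/3384973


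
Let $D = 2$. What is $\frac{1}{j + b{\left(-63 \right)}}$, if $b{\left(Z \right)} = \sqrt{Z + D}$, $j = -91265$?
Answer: $- \frac{91265}{8329300286} - \frac{i \sqrt{61}}{8329300286} \approx -1.0957 \cdot 10^{-5} - 9.3768 \cdot 10^{-10} i$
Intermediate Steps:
$b{\left(Z \right)} = \sqrt{2 + Z}$ ($b{\left(Z \right)} = \sqrt{Z + 2} = \sqrt{2 + Z}$)
$\frac{1}{j + b{\left(-63 \right)}} = \frac{1}{-91265 + \sqrt{2 - 63}} = \frac{1}{-91265 + \sqrt{-61}} = \frac{1}{-91265 + i \sqrt{61}}$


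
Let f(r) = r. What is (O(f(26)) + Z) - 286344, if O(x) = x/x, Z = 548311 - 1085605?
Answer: -823637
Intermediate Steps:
Z = -537294
O(x) = 1
(O(f(26)) + Z) - 286344 = (1 - 537294) - 286344 = -537293 - 286344 = -823637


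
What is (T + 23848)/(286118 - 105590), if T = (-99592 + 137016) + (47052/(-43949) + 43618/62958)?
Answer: 84767486160145/249755175241488 ≈ 0.33940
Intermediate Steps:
T = 51774479982937/1383470571 (T = 37424 + (47052*(-1/43949) + 43618*(1/62958)) = 37424 + (-47052/43949 + 21809/31479) = 37424 - 522666167/1383470571 = 51774479982937/1383470571 ≈ 37424.)
(T + 23848)/(286118 - 105590) = (51774479982937/1383470571 + 23848)/(286118 - 105590) = (84767486160145/1383470571)/180528 = (84767486160145/1383470571)*(1/180528) = 84767486160145/249755175241488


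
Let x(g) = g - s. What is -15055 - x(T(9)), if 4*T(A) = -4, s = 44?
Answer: -15010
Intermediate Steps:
T(A) = -1 (T(A) = (¼)*(-4) = -1)
x(g) = -44 + g (x(g) = g - 1*44 = g - 44 = -44 + g)
-15055 - x(T(9)) = -15055 - (-44 - 1) = -15055 - 1*(-45) = -15055 + 45 = -15010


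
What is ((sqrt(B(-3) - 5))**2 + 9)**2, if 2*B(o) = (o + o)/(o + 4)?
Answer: 1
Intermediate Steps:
B(o) = o/(4 + o) (B(o) = ((o + o)/(o + 4))/2 = ((2*o)/(4 + o))/2 = (2*o/(4 + o))/2 = o/(4 + o))
((sqrt(B(-3) - 5))**2 + 9)**2 = ((sqrt(-3/(4 - 3) - 5))**2 + 9)**2 = ((sqrt(-3/1 - 5))**2 + 9)**2 = ((sqrt(-3*1 - 5))**2 + 9)**2 = ((sqrt(-3 - 5))**2 + 9)**2 = ((sqrt(-8))**2 + 9)**2 = ((2*I*sqrt(2))**2 + 9)**2 = (-8 + 9)**2 = 1**2 = 1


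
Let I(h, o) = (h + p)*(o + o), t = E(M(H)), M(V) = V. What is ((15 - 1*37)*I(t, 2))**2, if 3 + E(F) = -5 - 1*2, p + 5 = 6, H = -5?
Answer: 627264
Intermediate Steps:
p = 1 (p = -5 + 6 = 1)
E(F) = -10 (E(F) = -3 + (-5 - 1*2) = -3 + (-5 - 2) = -3 - 7 = -10)
t = -10
I(h, o) = 2*o*(1 + h) (I(h, o) = (h + 1)*(o + o) = (1 + h)*(2*o) = 2*o*(1 + h))
((15 - 1*37)*I(t, 2))**2 = ((15 - 1*37)*(2*2*(1 - 10)))**2 = ((15 - 37)*(2*2*(-9)))**2 = (-22*(-36))**2 = 792**2 = 627264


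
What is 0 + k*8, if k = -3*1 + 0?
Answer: -24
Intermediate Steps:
k = -3 (k = -3 + 0 = -3)
0 + k*8 = 0 - 3*8 = 0 - 24 = -24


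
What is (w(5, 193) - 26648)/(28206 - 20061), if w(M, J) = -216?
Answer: -26864/8145 ≈ -3.2982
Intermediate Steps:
(w(5, 193) - 26648)/(28206 - 20061) = (-216 - 26648)/(28206 - 20061) = -26864/8145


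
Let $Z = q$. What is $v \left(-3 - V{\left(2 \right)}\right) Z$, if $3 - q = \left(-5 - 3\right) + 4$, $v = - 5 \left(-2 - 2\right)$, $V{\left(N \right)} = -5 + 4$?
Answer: $-280$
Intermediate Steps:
$V{\left(N \right)} = -1$
$v = 20$ ($v = \left(-5\right) \left(-4\right) = 20$)
$q = 7$ ($q = 3 - \left(\left(-5 - 3\right) + 4\right) = 3 - \left(-8 + 4\right) = 3 - -4 = 3 + 4 = 7$)
$Z = 7$
$v \left(-3 - V{\left(2 \right)}\right) Z = 20 \left(-3 - -1\right) 7 = 20 \left(-3 + 1\right) 7 = 20 \left(-2\right) 7 = \left(-40\right) 7 = -280$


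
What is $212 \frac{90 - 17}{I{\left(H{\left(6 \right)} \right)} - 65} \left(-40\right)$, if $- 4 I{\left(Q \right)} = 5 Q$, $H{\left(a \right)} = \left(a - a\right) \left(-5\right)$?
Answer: $\frac{123808}{13} \approx 9523.7$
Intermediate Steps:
$H{\left(a \right)} = 0$ ($H{\left(a \right)} = 0 \left(-5\right) = 0$)
$I{\left(Q \right)} = - \frac{5 Q}{4}$
$212 \frac{90 - 17}{I{\left(H{\left(6 \right)} \right)} - 65} \left(-40\right) = 212 \frac{90 - 17}{\left(- \frac{5}{4}\right) 0 - 65} \left(-40\right) = 212 \frac{73}{0 - 65} \left(-40\right) = 212 \frac{73}{-65} \left(-40\right) = 212 \cdot 73 \left(- \frac{1}{65}\right) \left(-40\right) = 212 \left(- \frac{73}{65}\right) \left(-40\right) = \left(- \frac{15476}{65}\right) \left(-40\right) = \frac{123808}{13}$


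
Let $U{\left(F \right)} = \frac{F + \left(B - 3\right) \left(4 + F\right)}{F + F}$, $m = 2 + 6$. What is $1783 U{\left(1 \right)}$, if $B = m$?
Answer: $23179$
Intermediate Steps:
$m = 8$
$B = 8$
$U{\left(F \right)} = \frac{20 + 6 F}{2 F}$ ($U{\left(F \right)} = \frac{F + \left(8 - 3\right) \left(4 + F\right)}{F + F} = \frac{F + 5 \left(4 + F\right)}{2 F} = \left(F + \left(20 + 5 F\right)\right) \frac{1}{2 F} = \left(20 + 6 F\right) \frac{1}{2 F} = \frac{20 + 6 F}{2 F}$)
$1783 U{\left(1 \right)} = 1783 \left(3 + \frac{10}{1}\right) = 1783 \left(3 + 10 \cdot 1\right) = 1783 \left(3 + 10\right) = 1783 \cdot 13 = 23179$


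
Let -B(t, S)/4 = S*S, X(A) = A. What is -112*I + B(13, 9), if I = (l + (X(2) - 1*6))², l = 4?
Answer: -324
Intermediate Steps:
B(t, S) = -4*S² (B(t, S) = -4*S*S = -4*S²)
I = 0 (I = (4 + (2 - 1*6))² = (4 + (2 - 6))² = (4 - 4)² = 0² = 0)
-112*I + B(13, 9) = -112*0 - 4*9² = 0 - 4*81 = 0 - 324 = -324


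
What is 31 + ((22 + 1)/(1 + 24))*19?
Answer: 1212/25 ≈ 48.480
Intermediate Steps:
31 + ((22 + 1)/(1 + 24))*19 = 31 + (23/25)*19 = 31 + 437/25 = 1212/25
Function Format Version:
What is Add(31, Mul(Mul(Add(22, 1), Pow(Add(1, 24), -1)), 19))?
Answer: Rational(1212, 25) ≈ 48.480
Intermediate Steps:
Add(31, Mul(Mul(Add(22, 1), Pow(Add(1, 24), -1)), 19)) = Add(31, Mul(Mul(23, Pow(25, -1)), 19)) = Add(31, Mul(Mul(23, Rational(1, 25)), 19)) = Add(31, Mul(Rational(23, 25), 19)) = Add(31, Rational(437, 25)) = Rational(1212, 25)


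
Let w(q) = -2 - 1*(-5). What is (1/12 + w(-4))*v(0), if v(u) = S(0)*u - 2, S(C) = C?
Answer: -37/6 ≈ -6.1667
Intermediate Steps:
w(q) = 3 (w(q) = -2 + 5 = 3)
v(u) = -2 (v(u) = 0*u - 2 = 0 - 2 = -2)
(1/12 + w(-4))*v(0) = (1/12 + 3)*(-2) = (37/12)*(-2) = -37/6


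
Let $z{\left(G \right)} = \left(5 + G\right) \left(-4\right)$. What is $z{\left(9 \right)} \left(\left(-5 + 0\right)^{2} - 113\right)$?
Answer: $4928$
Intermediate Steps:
$z{\left(G \right)} = -20 - 4 G$
$z{\left(9 \right)} \left(\left(-5 + 0\right)^{2} - 113\right) = \left(-20 - 36\right) \left(\left(-5 + 0\right)^{2} - 113\right) = \left(-20 - 36\right) \left(\left(-5\right)^{2} - 113\right) = - 56 \left(25 - 113\right) = \left(-56\right) \left(-88\right) = 4928$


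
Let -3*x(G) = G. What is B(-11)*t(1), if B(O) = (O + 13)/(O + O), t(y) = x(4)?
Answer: 4/33 ≈ 0.12121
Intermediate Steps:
x(G) = -G/3
t(y) = -4/3 (t(y) = -1/3*4 = -4/3)
B(O) = (13 + O)/(2*O) (B(O) = (13 + O)/((2*O)) = (13 + O)*(1/(2*O)) = (13 + O)/(2*O))
B(-11)*t(1) = ((1/2)*(13 - 11)/(-11))*(-4/3) = ((1/2)*(-1/11)*2)*(-4/3) = -1/11*(-4/3) = 4/33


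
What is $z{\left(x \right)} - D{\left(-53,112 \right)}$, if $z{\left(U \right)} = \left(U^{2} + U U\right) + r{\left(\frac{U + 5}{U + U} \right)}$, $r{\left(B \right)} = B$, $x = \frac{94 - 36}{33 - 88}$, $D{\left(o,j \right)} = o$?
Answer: $\frac{18721723}{350900} \approx 53.353$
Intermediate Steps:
$x = - \frac{58}{55}$ ($x = \frac{58}{-55} = 58 \left(- \frac{1}{55}\right) = - \frac{58}{55} \approx -1.0545$)
$z{\left(U \right)} = 2 U^{2} + \frac{5 + U}{2 U}$ ($z{\left(U \right)} = \left(U^{2} + U U\right) + \frac{U + 5}{U + U} = \left(U^{2} + U^{2}\right) + \frac{5 + U}{2 U} = 2 U^{2} + \left(5 + U\right) \frac{1}{2 U} = 2 U^{2} + \frac{5 + U}{2 U}$)
$z{\left(x \right)} - D{\left(-53,112 \right)} = \frac{5 - \frac{58}{55} + 4 \left(- \frac{58}{55}\right)^{3}}{2 \left(- \frac{58}{55}\right)} - -53 = \frac{1}{2} \left(- \frac{55}{58}\right) \left(5 - \frac{58}{55} + 4 \left(- \frac{195112}{166375}\right)\right) + 53 = \frac{1}{2} \left(- \frac{55}{58}\right) \left(5 - \frac{58}{55} - \frac{780448}{166375}\right) + 53 = \frac{1}{2} \left(- \frac{55}{58}\right) \left(- \frac{124023}{166375}\right) + 53 = \frac{124023}{350900} + 53 = \frac{18721723}{350900}$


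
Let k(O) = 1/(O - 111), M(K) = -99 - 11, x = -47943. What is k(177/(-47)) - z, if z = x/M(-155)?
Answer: -64652428/148335 ≈ -435.85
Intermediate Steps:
M(K) = -110
z = 47943/110 (z = -47943/(-110) = -47943*(-1/110) = 47943/110 ≈ 435.85)
k(O) = 1/(-111 + O)
k(177/(-47)) - z = 1/(-111 + 177/(-47)) - 1*47943/110 = 1/(-111 + 177*(-1/47)) - 47943/110 = 1/(-111 - 177/47) - 47943/110 = 1/(-5394/47) - 47943/110 = -47/5394 - 47943/110 = -64652428/148335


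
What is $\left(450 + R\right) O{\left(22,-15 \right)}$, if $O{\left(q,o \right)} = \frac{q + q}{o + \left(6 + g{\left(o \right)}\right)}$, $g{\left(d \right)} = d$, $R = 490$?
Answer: $- \frac{5170}{3} \approx -1723.3$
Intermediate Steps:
$O{\left(q,o \right)} = \frac{2 q}{6 + 2 o}$ ($O{\left(q,o \right)} = \frac{q + q}{o + \left(6 + o\right)} = \frac{2 q}{6 + 2 o}$)
$\left(450 + R\right) O{\left(22,-15 \right)} = \left(450 + 490\right) \frac{22}{3 - 15} = 940 \frac{22}{-12} = 940 \cdot 22 \left(- \frac{1}{12}\right) = 940 \left(- \frac{11}{6}\right) = - \frac{5170}{3}$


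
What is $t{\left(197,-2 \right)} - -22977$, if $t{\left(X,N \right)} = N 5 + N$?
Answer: $22965$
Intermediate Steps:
$t{\left(X,N \right)} = 6 N$ ($t{\left(X,N \right)} = 5 N + N = 6 N$)
$t{\left(197,-2 \right)} - -22977 = 6 \left(-2\right) - -22977 = -12 + 22977 = 22965$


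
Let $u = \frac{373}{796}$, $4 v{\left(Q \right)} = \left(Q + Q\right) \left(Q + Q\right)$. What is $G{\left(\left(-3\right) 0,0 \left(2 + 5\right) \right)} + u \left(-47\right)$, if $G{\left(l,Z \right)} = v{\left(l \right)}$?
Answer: $- \frac{17531}{796} \approx -22.024$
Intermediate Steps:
$v{\left(Q \right)} = Q^{2}$ ($v{\left(Q \right)} = \frac{\left(Q + Q\right) \left(Q + Q\right)}{4} = \frac{2 Q 2 Q}{4} = \frac{4 Q^{2}}{4} = Q^{2}$)
$G{\left(l,Z \right)} = l^{2}$
$u = \frac{373}{796}$ ($u = 373 \cdot \frac{1}{796} = \frac{373}{796} \approx 0.46859$)
$G{\left(\left(-3\right) 0,0 \left(2 + 5\right) \right)} + u \left(-47\right) = \left(\left(-3\right) 0\right)^{2} + \frac{373}{796} \left(-47\right) = 0^{2} - \frac{17531}{796} = 0 - \frac{17531}{796} = - \frac{17531}{796}$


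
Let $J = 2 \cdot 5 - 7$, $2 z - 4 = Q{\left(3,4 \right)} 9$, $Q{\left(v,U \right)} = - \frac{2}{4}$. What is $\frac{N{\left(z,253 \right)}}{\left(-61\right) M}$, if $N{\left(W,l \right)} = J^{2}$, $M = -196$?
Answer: $\frac{9}{11956} \approx 0.00075276$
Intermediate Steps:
$Q{\left(v,U \right)} = - \frac{1}{2}$ ($Q{\left(v,U \right)} = \left(-2\right) \frac{1}{4} = - \frac{1}{2}$)
$z = - \frac{1}{4}$ ($z = 2 + \frac{\left(- \frac{1}{2}\right) 9}{2} = 2 + \frac{1}{2} \left(- \frac{9}{2}\right) = 2 - \frac{9}{4} = - \frac{1}{4} \approx -0.25$)
$J = 3$ ($J = 10 - 7 = 3$)
$N{\left(W,l \right)} = 9$ ($N{\left(W,l \right)} = 3^{2} = 9$)
$\frac{N{\left(z,253 \right)}}{\left(-61\right) M} = \frac{9}{\left(-61\right) \left(-196\right)} = \frac{9}{11956}$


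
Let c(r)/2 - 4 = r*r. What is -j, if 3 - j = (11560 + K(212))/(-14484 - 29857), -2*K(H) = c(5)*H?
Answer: -12585/4031 ≈ -3.1221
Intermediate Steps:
c(r) = 8 + 2*r² (c(r) = 8 + 2*(r*r) = 8 + 2*r²)
K(H) = -29*H (K(H) = -(8 + 2*5²)*H/2 = -(8 + 2*25)*H/2 = -(8 + 50)*H/2 = -29*H)
j = 12585/4031 (j = 3 - (11560 - 29*212)/(-14484 - 29857) = 3 - (11560 - 6148)/(-44341) = 3 - 5412*(-1)/44341 = 3 - 1*(-492/4031) = 3 + 492/4031 = 12585/4031 ≈ 3.1221)
-j = -1*12585/4031 = -12585/4031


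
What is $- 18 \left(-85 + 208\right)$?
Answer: $-2214$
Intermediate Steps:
$- 18 \left(-85 + 208\right) = \left(-18\right) 123 = -2214$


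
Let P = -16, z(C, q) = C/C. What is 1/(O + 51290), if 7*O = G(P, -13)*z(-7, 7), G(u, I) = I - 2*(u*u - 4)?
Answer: 7/358513 ≈ 1.9525e-5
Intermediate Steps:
z(C, q) = 1
G(u, I) = 8 + I - 2*u² (G(u, I) = I - 2*(u² - 4) = I - 2*(-4 + u²) = I + (8 - 2*u²) = 8 + I - 2*u²)
O = -517/7 (O = ((8 - 13 - 2*(-16)²)*1)/7 = ((8 - 13 - 2*256)*1)/7 = ((8 - 13 - 512)*1)/7 = (-517*1)/7 = (⅐)*(-517) = -517/7 ≈ -73.857)
1/(O + 51290) = 1/(-517/7 + 51290) = 1/(358513/7) = 7/358513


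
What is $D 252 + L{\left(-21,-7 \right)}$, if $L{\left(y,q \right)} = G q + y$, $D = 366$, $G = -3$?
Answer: $92232$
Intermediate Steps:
$L{\left(y,q \right)} = y - 3 q$ ($L{\left(y,q \right)} = - 3 q + y = y - 3 q$)
$D 252 + L{\left(-21,-7 \right)} = 366 \cdot 252 - 0 = 92232 + \left(-21 + 21\right) = 92232 + 0 = 92232$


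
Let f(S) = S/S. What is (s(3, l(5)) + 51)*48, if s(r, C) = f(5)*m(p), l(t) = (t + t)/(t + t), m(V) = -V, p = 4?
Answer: 2256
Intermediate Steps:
f(S) = 1
l(t) = 1 (l(t) = (2*t)/((2*t)) = (2*t)*(1/(2*t)) = 1)
s(r, C) = -4 (s(r, C) = 1*(-1*4) = 1*(-4) = -4)
(s(3, l(5)) + 51)*48 = (-4 + 51)*48 = 47*48 = 2256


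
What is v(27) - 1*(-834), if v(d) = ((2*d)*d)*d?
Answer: 40200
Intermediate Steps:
v(d) = 2*d**3 (v(d) = (2*d**2)*d = 2*d**3)
v(27) - 1*(-834) = 2*27**3 - 1*(-834) = 2*19683 + 834 = 39366 + 834 = 40200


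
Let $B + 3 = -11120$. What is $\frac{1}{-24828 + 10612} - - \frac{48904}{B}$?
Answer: $- \frac{695230387}{158124568} \approx -4.3967$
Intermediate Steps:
$B = -11123$ ($B = -3 - 11120 = -11123$)
$\frac{1}{-24828 + 10612} - - \frac{48904}{B} = \frac{1}{-24828 + 10612} - - \frac{48904}{-11123} = \frac{1}{-14216} - \left(-48904\right) \left(- \frac{1}{11123}\right) = - \frac{1}{14216} - \frac{48904}{11123} = - \frac{695230387}{158124568}$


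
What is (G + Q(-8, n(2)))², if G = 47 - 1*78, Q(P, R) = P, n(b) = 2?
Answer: 1521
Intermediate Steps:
G = -31 (G = 47 - 78 = -31)
(G + Q(-8, n(2)))² = (-31 - 8)² = (-39)² = 1521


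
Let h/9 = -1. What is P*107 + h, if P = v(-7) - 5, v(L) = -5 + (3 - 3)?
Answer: -1079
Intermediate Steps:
v(L) = -5 (v(L) = -5 + 0 = -5)
h = -9 (h = 9*(-1) = -9)
P = -10 (P = -5 - 5 = -10)
P*107 + h = -10*107 - 9 = -1070 - 9 = -1079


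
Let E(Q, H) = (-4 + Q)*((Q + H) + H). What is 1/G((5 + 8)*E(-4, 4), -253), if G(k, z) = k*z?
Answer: 1/105248 ≈ 9.5014e-6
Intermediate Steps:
E(Q, H) = (-4 + Q)*(Q + 2*H) (E(Q, H) = (-4 + Q)*((H + Q) + H) = (-4 + Q)*(Q + 2*H))
1/G((5 + 8)*E(-4, 4), -253) = 1/(((5 + 8)*((-4)**2 - 8*4 - 4*(-4) + 2*4*(-4)))*(-253)) = 1/((13*(16 - 32 + 16 - 32))*(-253)) = 1/((13*(-32))*(-253)) = 1/(-416*(-253)) = 1/105248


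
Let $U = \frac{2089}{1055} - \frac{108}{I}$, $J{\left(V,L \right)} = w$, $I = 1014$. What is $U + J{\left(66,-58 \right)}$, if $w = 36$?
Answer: $\frac{6752671}{178295} \approx 37.874$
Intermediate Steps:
$J{\left(V,L \right)} = 36$
$U = \frac{334051}{178295}$ ($U = \frac{2089}{1055} - \frac{108}{1014} = 2089 \cdot \frac{1}{1055} - \frac{18}{169} = \frac{2089}{1055} - \frac{18}{169} = \frac{334051}{178295} \approx 1.8736$)
$U + J{\left(66,-58 \right)} = \frac{334051}{178295} + 36 = \frac{6752671}{178295}$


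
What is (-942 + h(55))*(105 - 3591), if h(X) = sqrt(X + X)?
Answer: 3283812 - 3486*sqrt(110) ≈ 3.2473e+6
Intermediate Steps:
h(X) = sqrt(2)*sqrt(X) (h(X) = sqrt(2*X) = sqrt(2)*sqrt(X))
(-942 + h(55))*(105 - 3591) = (-942 + sqrt(2)*sqrt(55))*(105 - 3591) = (-942 + sqrt(110))*(-3486) = 3283812 - 3486*sqrt(110)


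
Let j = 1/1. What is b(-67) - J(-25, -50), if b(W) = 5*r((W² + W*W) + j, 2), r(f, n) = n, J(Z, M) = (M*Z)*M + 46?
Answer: 62464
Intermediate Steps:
j = 1
J(Z, M) = 46 + Z*M² (J(Z, M) = Z*M² + 46 = 46 + Z*M²)
b(W) = 10 (b(W) = 5*2 = 10)
b(-67) - J(-25, -50) = 10 - (46 - 25*(-50)²) = 10 - (46 - 25*2500) = 10 - (46 - 62500) = 10 - 1*(-62454) = 10 + 62454 = 62464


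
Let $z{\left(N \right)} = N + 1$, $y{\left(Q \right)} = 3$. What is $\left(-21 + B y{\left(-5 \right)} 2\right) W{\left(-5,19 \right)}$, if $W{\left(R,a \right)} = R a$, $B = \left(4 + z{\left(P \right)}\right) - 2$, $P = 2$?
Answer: $-855$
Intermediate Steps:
$z{\left(N \right)} = 1 + N$
$B = 5$ ($B = \left(4 + \left(1 + 2\right)\right) - 2 = \left(4 + 3\right) - 2 = 7 - 2 = 5$)
$\left(-21 + B y{\left(-5 \right)} 2\right) W{\left(-5,19 \right)} = \left(-21 + 5 \cdot 3 \cdot 2\right) \left(\left(-5\right) 19\right) = \left(-21 + 15 \cdot 2\right) \left(-95\right) = \left(-21 + 30\right) \left(-95\right) = 9 \left(-95\right) = -855$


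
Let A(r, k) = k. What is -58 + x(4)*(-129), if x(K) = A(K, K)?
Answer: -574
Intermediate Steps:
x(K) = K
-58 + x(4)*(-129) = -58 + 4*(-129) = -58 - 516 = -574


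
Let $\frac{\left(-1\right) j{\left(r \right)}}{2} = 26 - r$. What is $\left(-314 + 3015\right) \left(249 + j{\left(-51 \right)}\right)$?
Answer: $256595$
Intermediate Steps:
$j{\left(r \right)} = -52 + 2 r$ ($j{\left(r \right)} = - 2 \left(26 - r\right) = -52 + 2 r$)
$\left(-314 + 3015\right) \left(249 + j{\left(-51 \right)}\right) = \left(-314 + 3015\right) \left(249 + \left(-52 + 2 \left(-51\right)\right)\right) = 2701 \left(249 - 154\right) = 2701 \cdot 95 = 256595$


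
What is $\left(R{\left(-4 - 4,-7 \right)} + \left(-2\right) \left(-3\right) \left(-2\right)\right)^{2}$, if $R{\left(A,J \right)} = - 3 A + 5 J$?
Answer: $529$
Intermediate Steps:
$\left(R{\left(-4 - 4,-7 \right)} + \left(-2\right) \left(-3\right) \left(-2\right)\right)^{2} = \left(\left(- 3 \left(-4 - 4\right) + 5 \left(-7\right)\right) + \left(-2\right) \left(-3\right) \left(-2\right)\right)^{2} = \left(\left(\left(-3\right) \left(-8\right) - 35\right) + 6 \left(-2\right)\right)^{2} = \left(\left(24 - 35\right) - 12\right)^{2} = \left(-11 - 12\right)^{2} = \left(-23\right)^{2} = 529$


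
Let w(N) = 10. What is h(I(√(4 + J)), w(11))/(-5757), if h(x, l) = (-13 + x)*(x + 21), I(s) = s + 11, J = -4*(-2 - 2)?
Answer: 44/5757 - 20*√5/1919 ≈ -0.015662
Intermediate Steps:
J = 16 (J = -4*(-4) = 16)
I(s) = 11 + s
h(x, l) = (-13 + x)*(21 + x)
h(I(√(4 + J)), w(11))/(-5757) = (-273 + (11 + √(4 + 16))² + 8*(11 + √(4 + 16)))/(-5757) = (-273 + (11 + √20)² + 8*(11 + √20))*(-1/5757) = (-273 + (11 + 2*√5)² + 8*(11 + 2*√5))*(-1/5757) = (-273 + (11 + 2*√5)² + (88 + 16*√5))*(-1/5757) = (-185 + (11 + 2*√5)² + 16*√5)*(-1/5757) = 185/5757 - 16*√5/5757 - (11 + 2*√5)²/5757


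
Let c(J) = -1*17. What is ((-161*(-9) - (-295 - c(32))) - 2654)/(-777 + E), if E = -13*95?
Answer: 927/2012 ≈ 0.46074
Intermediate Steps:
c(J) = -17
E = -1235
((-161*(-9) - (-295 - c(32))) - 2654)/(-777 + E) = ((-161*(-9) - (-295 - 1*(-17))) - 2654)/(-777 - 1235) = ((1449 - (-295 + 17)) - 2654)/(-2012) = ((1449 - 1*(-278)) - 2654)*(-1/2012) = ((1449 + 278) - 2654)*(-1/2012) = (1727 - 2654)*(-1/2012) = -927*(-1/2012) = 927/2012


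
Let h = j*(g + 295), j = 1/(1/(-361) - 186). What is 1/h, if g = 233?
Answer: -67147/190608 ≈ -0.35228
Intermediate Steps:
j = -361/67147 (j = 1/(-1/361 - 186) = 1/(-67147/361) = -361/67147 ≈ -0.0053763)
h = -190608/67147 (h = -361*(233 + 295)/67147 = -361/67147*528 = -190608/67147 ≈ -2.8387)
1/h = 1/(-190608/67147) = -67147/190608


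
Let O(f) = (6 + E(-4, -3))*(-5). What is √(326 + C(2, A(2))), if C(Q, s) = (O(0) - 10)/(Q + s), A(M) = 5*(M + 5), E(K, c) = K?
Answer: 3*√49506/37 ≈ 18.040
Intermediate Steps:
A(M) = 25 + 5*M (A(M) = 5*(5 + M) = 25 + 5*M)
O(f) = -10 (O(f) = (6 - 4)*(-5) = 2*(-5) = -10)
C(Q, s) = -20/(Q + s) (C(Q, s) = (-10 - 10)/(Q + s) = -20/(Q + s))
√(326 + C(2, A(2))) = √(326 - 20/(2 + (25 + 5*2))) = √(326 - 20/(2 + (25 + 10))) = √(326 - 20/(2 + 35)) = √(326 - 20/37) = √(12042/37) = 3*√49506/37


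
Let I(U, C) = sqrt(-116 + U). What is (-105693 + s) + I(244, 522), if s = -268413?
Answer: -374106 + 8*sqrt(2) ≈ -3.7409e+5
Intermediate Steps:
(-105693 + s) + I(244, 522) = (-105693 - 268413) + sqrt(-116 + 244) = -374106 + sqrt(128) = -374106 + 8*sqrt(2)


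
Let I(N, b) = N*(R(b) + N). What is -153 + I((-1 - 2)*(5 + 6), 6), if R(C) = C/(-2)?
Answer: 1035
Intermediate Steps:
R(C) = -C/2 (R(C) = C*(-1/2) = -C/2)
I(N, b) = N*(N - b/2) (I(N, b) = N*(-b/2 + N) = N*(N - b/2))
-153 + I((-1 - 2)*(5 + 6), 6) = -153 + ((-1 - 2)*(5 + 6))*(-1*6 + 2*((-1 - 2)*(5 + 6)))/2 = -153 + (-3*11)*(-6 + 2*(-3*11))/2 = -153 + (1/2)*(-33)*(-6 + 2*(-33)) = -153 + (1/2)*(-33)*(-6 - 66) = -153 + (1/2)*(-33)*(-72) = -153 + 1188 = 1035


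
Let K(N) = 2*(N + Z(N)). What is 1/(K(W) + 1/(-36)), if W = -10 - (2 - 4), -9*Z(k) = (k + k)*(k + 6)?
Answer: -36/833 ≈ -0.043217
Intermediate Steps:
Z(k) = -2*k*(6 + k)/9 (Z(k) = -(k + k)*(k + 6)/9 = -2*k*(6 + k)/9)
W = -8 (W = -10 - 1*(-2) = -10 + 2 = -8)
K(N) = 2*N - 4*N*(6 + N)/9 (K(N) = 2*(N - 2*N*(6 + N)/9) = 2*N - 4*N*(6 + N)/9)
1/(K(W) + 1/(-36)) = 1/((2/9)*(-8)*(-3 - 2*(-8)) + 1/(-36)) = 1/((2/9)*(-8)*(-3 + 16) - 1/36) = 1/((2/9)*(-8)*13 - 1/36) = 1/(-208/9 - 1/36) = 1/(-833/36) = -36/833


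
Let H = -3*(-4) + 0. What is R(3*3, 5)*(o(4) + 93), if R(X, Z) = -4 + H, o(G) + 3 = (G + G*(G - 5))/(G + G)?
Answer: 720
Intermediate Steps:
o(G) = -3 + (G + G*(-5 + G))/(2*G) (o(G) = -3 + (G + G*(G - 5))/(G + G) = -3 + (G + G*(-5 + G))/((2*G)) = -3 + (G + G*(-5 + G))*(1/(2*G)) = -3 + (G + G*(-5 + G))/(2*G))
H = 12 (H = 12 + 0 = 12)
R(X, Z) = 8 (R(X, Z) = -4 + 12 = 8)
R(3*3, 5)*(o(4) + 93) = 8*((-5 + (½)*4) + 93) = 8*((-5 + 2) + 93) = 8*(-3 + 93) = 8*90 = 720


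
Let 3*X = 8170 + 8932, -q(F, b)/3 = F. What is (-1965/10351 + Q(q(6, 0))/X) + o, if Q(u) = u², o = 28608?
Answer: 2532122387679/88511401 ≈ 28608.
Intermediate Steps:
q(F, b) = -3*F
X = 17102/3 (X = (8170 + 8932)/3 = (⅓)*17102 = 17102/3 ≈ 5700.7)
(-1965/10351 + Q(q(6, 0))/X) + o = (-1965/10351 + (-3*6)²/(17102/3)) + 28608 = (-1965*1/10351 + (-18)²*(3/17102)) + 28608 = (-1965/10351 + 324*(3/17102)) + 28608 = (-1965/10351 + 486/8551) + 28608 = -11772129/88511401 + 28608 = 2532122387679/88511401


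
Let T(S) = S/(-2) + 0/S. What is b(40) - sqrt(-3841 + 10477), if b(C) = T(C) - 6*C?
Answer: -260 - 2*sqrt(1659) ≈ -341.46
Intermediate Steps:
T(S) = -S/2 (T(S) = S*(-1/2) + 0 = -S/2 + 0 = -S/2)
b(C) = -13*C/2 (b(C) = -C/2 - 6*C = -13*C/2)
b(40) - sqrt(-3841 + 10477) = -13/2*40 - sqrt(-3841 + 10477) = -260 - sqrt(6636) = -260 - 2*sqrt(1659)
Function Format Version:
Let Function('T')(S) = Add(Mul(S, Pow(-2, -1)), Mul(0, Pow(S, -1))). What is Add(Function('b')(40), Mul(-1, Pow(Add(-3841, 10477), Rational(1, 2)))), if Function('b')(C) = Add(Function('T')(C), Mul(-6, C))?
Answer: Add(-260, Mul(-2, Pow(1659, Rational(1, 2)))) ≈ -341.46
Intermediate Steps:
Function('T')(S) = Mul(Rational(-1, 2), S) (Function('T')(S) = Add(Mul(S, Rational(-1, 2)), 0) = Add(Mul(Rational(-1, 2), S), 0) = Mul(Rational(-1, 2), S))
Function('b')(C) = Mul(Rational(-13, 2), C) (Function('b')(C) = Add(Mul(Rational(-1, 2), C), Mul(-6, C)) = Mul(Rational(-13, 2), C))
Add(Function('b')(40), Mul(-1, Pow(Add(-3841, 10477), Rational(1, 2)))) = Add(Mul(Rational(-13, 2), 40), Mul(-1, Pow(Add(-3841, 10477), Rational(1, 2)))) = Add(-260, Mul(-1, Pow(6636, Rational(1, 2)))) = Add(-260, Mul(-1, Mul(2, Pow(1659, Rational(1, 2))))) = Add(-260, Mul(-2, Pow(1659, Rational(1, 2))))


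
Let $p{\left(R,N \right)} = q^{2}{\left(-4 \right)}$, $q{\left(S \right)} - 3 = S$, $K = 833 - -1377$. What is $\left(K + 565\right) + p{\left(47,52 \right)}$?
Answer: $2776$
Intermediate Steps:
$K = 2210$ ($K = 833 + 1377 = 2210$)
$q{\left(S \right)} = 3 + S$
$p{\left(R,N \right)} = 1$ ($p{\left(R,N \right)} = \left(3 - 4\right)^{2} = \left(-1\right)^{2} = 1$)
$\left(K + 565\right) + p{\left(47,52 \right)} = \left(2210 + 565\right) + 1 = 2775 + 1 = 2776$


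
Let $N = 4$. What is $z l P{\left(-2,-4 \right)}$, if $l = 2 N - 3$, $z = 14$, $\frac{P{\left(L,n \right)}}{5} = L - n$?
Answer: $700$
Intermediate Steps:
$P{\left(L,n \right)} = - 5 n + 5 L$ ($P{\left(L,n \right)} = 5 \left(L - n\right) = - 5 n + 5 L$)
$l = 5$ ($l = 2 \cdot 4 - 3 = 8 - 3 = 5$)
$z l P{\left(-2,-4 \right)} = 14 \cdot 5 \left(\left(-5\right) \left(-4\right) + 5 \left(-2\right)\right) = 70 \left(20 - 10\right) = 70 \cdot 10 = 700$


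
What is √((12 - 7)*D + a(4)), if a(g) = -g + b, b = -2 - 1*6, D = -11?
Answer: I*√67 ≈ 8.1853*I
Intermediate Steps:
b = -8 (b = -2 - 6 = -8)
a(g) = -8 - g (a(g) = -g - 8 = -8 - g)
√((12 - 7)*D + a(4)) = √((12 - 7)*(-11) + (-8 - 1*4)) = √(5*(-11) + (-8 - 4)) = √(-55 - 12) = √(-67) = I*√67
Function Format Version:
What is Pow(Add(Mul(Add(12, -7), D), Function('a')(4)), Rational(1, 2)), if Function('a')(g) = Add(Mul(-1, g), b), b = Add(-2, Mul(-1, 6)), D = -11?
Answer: Mul(I, Pow(67, Rational(1, 2))) ≈ Mul(8.1853, I)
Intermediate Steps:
b = -8 (b = Add(-2, -6) = -8)
Function('a')(g) = Add(-8, Mul(-1, g)) (Function('a')(g) = Add(Mul(-1, g), -8) = Add(-8, Mul(-1, g)))
Pow(Add(Mul(Add(12, -7), D), Function('a')(4)), Rational(1, 2)) = Pow(Add(Mul(Add(12, -7), -11), Add(-8, Mul(-1, 4))), Rational(1, 2)) = Pow(Add(Mul(5, -11), Add(-8, -4)), Rational(1, 2)) = Pow(Add(-55, -12), Rational(1, 2)) = Pow(-67, Rational(1, 2)) = Mul(I, Pow(67, Rational(1, 2)))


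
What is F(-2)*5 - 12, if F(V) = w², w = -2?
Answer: 8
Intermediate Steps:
F(V) = 4 (F(V) = (-2)² = 4)
F(-2)*5 - 12 = 4*5 - 12 = 20 - 12 = 8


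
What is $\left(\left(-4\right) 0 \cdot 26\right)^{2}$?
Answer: $0$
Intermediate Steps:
$\left(\left(-4\right) 0 \cdot 26\right)^{2} = \left(0 \cdot 26\right)^{2} = 0^{2} = 0$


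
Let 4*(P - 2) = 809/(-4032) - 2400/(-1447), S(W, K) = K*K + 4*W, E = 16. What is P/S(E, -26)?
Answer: 55180609/17269539840 ≈ 0.0031953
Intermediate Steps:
S(W, K) = K² + 4*W
P = 55180609/23337216 (P = 2 + (809/(-4032) - 2400/(-1447))/4 = 2 + (809*(-1/4032) - 2400*(-1/1447))/4 = 2 + (-809/4032 + 2400/1447)/4 = 2 + (¼)*(8506177/5834304) = 2 + 8506177/23337216 = 55180609/23337216 ≈ 2.3645)
P/S(E, -26) = 55180609/(23337216*((-26)² + 4*16)) = 55180609/(23337216*(676 + 64)) = (55180609/23337216)/740 = (55180609/23337216)*(1/740) = 55180609/17269539840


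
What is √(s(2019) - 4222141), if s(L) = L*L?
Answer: 2*I*√36445 ≈ 381.81*I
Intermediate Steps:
s(L) = L²
√(s(2019) - 4222141) = √(2019² - 4222141) = √(4076361 - 4222141) = √(-145780) = 2*I*√36445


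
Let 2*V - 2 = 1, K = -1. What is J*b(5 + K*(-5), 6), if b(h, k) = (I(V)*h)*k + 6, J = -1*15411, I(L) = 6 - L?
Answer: -4253436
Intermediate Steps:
V = 3/2 (V = 1 + (1/2)*1 = 1 + 1/2 = 3/2 ≈ 1.5000)
J = -15411
b(h, k) = 6 + 9*h*k/2 (b(h, k) = ((6 - 1*3/2)*h)*k + 6 = ((6 - 3/2)*h)*k + 6 = (9*h/2)*k + 6 = 9*h*k/2 + 6 = 6 + 9*h*k/2)
J*b(5 + K*(-5), 6) = -15411*(6 + (9/2)*(5 - 1*(-5))*6) = -15411*(6 + (9/2)*(5 + 5)*6) = -15411*(6 + (9/2)*10*6) = -15411*(6 + 270) = -15411*276 = -4253436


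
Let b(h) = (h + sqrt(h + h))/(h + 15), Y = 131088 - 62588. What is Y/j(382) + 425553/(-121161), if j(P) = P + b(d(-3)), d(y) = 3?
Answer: 22389483994241/127409232383 - 82200*sqrt(6)/3154709 ≈ 175.67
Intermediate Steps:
Y = 68500
b(h) = (h + sqrt(2)*sqrt(h))/(15 + h) (b(h) = (h + sqrt(2*h))/(15 + h) = (h + sqrt(2)*sqrt(h))/(15 + h))
j(P) = 1/6 + P + sqrt(6)/18 (j(P) = P + (3 + sqrt(2)*sqrt(3))/(15 + 3) = P + (3 + sqrt(6))/18 = P + (1/6 + sqrt(6)/18) = 1/6 + P + sqrt(6)/18)
Y/j(382) + 425553/(-121161) = 68500/(1/6 + 382 + sqrt(6)/18) + 425553/(-121161) = 68500/(2293/6 + sqrt(6)/18) + 425553*(-1/121161) = 68500/(2293/6 + sqrt(6)/18) - 141851/40387 = -141851/40387 + 68500/(2293/6 + sqrt(6)/18)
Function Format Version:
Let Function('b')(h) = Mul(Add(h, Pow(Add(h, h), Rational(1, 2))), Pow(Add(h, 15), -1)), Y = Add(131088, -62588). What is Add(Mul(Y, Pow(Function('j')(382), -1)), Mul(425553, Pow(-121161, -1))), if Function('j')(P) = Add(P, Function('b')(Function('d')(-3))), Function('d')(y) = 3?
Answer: Add(Rational(22389483994241, 127409232383), Mul(Rational(-82200, 3154709), Pow(6, Rational(1, 2)))) ≈ 175.67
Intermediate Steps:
Y = 68500
Function('b')(h) = Mul(Pow(Add(15, h), -1), Add(h, Mul(Pow(2, Rational(1, 2)), Pow(h, Rational(1, 2))))) (Function('b')(h) = Mul(Add(h, Pow(Mul(2, h), Rational(1, 2))), Pow(Add(15, h), -1)) = Mul(Add(h, Mul(Pow(2, Rational(1, 2)), Pow(h, Rational(1, 2)))), Pow(Add(15, h), -1)) = Mul(Pow(Add(15, h), -1), Add(h, Mul(Pow(2, Rational(1, 2)), Pow(h, Rational(1, 2))))))
Function('j')(P) = Add(Rational(1, 6), P, Mul(Rational(1, 18), Pow(6, Rational(1, 2)))) (Function('j')(P) = Add(P, Mul(Pow(Add(15, 3), -1), Add(3, Mul(Pow(2, Rational(1, 2)), Pow(3, Rational(1, 2)))))) = Add(P, Mul(Pow(18, -1), Add(3, Pow(6, Rational(1, 2))))) = Add(P, Mul(Rational(1, 18), Add(3, Pow(6, Rational(1, 2))))) = Add(P, Add(Rational(1, 6), Mul(Rational(1, 18), Pow(6, Rational(1, 2))))) = Add(Rational(1, 6), P, Mul(Rational(1, 18), Pow(6, Rational(1, 2)))))
Add(Mul(Y, Pow(Function('j')(382), -1)), Mul(425553, Pow(-121161, -1))) = Add(Mul(68500, Pow(Add(Rational(1, 6), 382, Mul(Rational(1, 18), Pow(6, Rational(1, 2)))), -1)), Mul(425553, Pow(-121161, -1))) = Add(Mul(68500, Pow(Add(Rational(2293, 6), Mul(Rational(1, 18), Pow(6, Rational(1, 2)))), -1)), Mul(425553, Rational(-1, 121161))) = Add(Mul(68500, Pow(Add(Rational(2293, 6), Mul(Rational(1, 18), Pow(6, Rational(1, 2)))), -1)), Rational(-141851, 40387)) = Add(Rational(-141851, 40387), Mul(68500, Pow(Add(Rational(2293, 6), Mul(Rational(1, 18), Pow(6, Rational(1, 2)))), -1)))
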